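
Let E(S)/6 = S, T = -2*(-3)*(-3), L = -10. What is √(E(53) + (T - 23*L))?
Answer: √530 ≈ 23.022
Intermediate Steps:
T = -18 (T = 6*(-3) = -18)
E(S) = 6*S
√(E(53) + (T - 23*L)) = √(6*53 + (-18 - 23*(-10))) = √(318 + (-18 + 230)) = √(318 + 212) = √530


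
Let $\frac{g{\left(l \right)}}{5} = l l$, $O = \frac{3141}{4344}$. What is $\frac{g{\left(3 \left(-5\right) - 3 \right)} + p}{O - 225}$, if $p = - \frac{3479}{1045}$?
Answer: $- \frac{2446281608}{339366885} \approx -7.2084$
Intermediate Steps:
$p = - \frac{3479}{1045}$ ($p = \left(-3479\right) \frac{1}{1045} = - \frac{3479}{1045} \approx -3.3292$)
$O = \frac{1047}{1448}$ ($O = 3141 \cdot \frac{1}{4344} = \frac{1047}{1448} \approx 0.72307$)
$g{\left(l \right)} = 5 l^{2}$ ($g{\left(l \right)} = 5 l l = 5 l^{2}$)
$\frac{g{\left(3 \left(-5\right) - 3 \right)} + p}{O - 225} = \frac{5 \left(3 \left(-5\right) - 3\right)^{2} - \frac{3479}{1045}}{\frac{1047}{1448} - 225} = \frac{5 \left(-15 - 3\right)^{2} - \frac{3479}{1045}}{- \frac{324753}{1448}} = \left(5 \left(-18\right)^{2} - \frac{3479}{1045}\right) \left(- \frac{1448}{324753}\right) = \left(5 \cdot 324 - \frac{3479}{1045}\right) \left(- \frac{1448}{324753}\right) = \left(1620 - \frac{3479}{1045}\right) \left(- \frac{1448}{324753}\right) = \frac{1689421}{1045} \left(- \frac{1448}{324753}\right) = - \frac{2446281608}{339366885}$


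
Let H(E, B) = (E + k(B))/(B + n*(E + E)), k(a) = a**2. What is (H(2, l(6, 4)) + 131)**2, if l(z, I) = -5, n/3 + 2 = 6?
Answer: 32035600/1849 ≈ 17326.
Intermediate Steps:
n = 12 (n = -6 + 3*6 = -6 + 18 = 12)
H(E, B) = (E + B**2)/(B + 24*E) (H(E, B) = (E + B**2)/(B + 12*(E + E)) = (E + B**2)/(B + 12*(2*E)) = (E + B**2)/(B + 24*E))
(H(2, l(6, 4)) + 131)**2 = ((2 + (-5)**2)/(-5 + 24*2) + 131)**2 = ((2 + 25)/(-5 + 48) + 131)**2 = (27/43 + 131)**2 = (5660/43)**2 = 32035600/1849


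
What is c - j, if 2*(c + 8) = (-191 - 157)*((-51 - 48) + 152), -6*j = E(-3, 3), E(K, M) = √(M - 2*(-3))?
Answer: -18459/2 ≈ -9229.5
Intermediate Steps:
E(K, M) = √(6 + M) (E(K, M) = √(M + 6) = √(6 + M))
j = -½ (j = -√(6 + 3)/6 = -√9/6 = -⅙*3 = -½ ≈ -0.50000)
c = -9230 (c = -8 + ((-191 - 157)*((-51 - 48) + 152))/2 = -8 + (-348*(-99 + 152))/2 = -8 + (-348*53)/2 = -8 + (½)*(-18444) = -8 - 9222 = -9230)
c - j = -9230 - 1*(-½) = -9230 + ½ = -18459/2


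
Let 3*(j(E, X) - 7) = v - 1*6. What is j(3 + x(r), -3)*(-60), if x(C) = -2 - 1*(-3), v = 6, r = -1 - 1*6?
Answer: -420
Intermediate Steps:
r = -7 (r = -1 - 6 = -7)
x(C) = 1 (x(C) = -2 + 3 = 1)
j(E, X) = 7 (j(E, X) = 7 + (6 - 1*6)/3 = 7 + (6 - 6)/3 = 7 + (⅓)*0 = 7 + 0 = 7)
j(3 + x(r), -3)*(-60) = 7*(-60) = -420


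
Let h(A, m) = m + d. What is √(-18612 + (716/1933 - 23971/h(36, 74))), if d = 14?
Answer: 17*I*√472678488722/85052 ≈ 137.42*I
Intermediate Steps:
h(A, m) = 14 + m (h(A, m) = m + 14 = 14 + m)
√(-18612 + (716/1933 - 23971/h(36, 74))) = √(-18612 + (716/1933 - 23971/(14 + 74))) = √(-18612 + (716*(1/1933) - 23971/88)) = √(-18612 + (716/1933 - 23971*1/88)) = √(-18612 + (716/1933 - 23971/88)) = √(-18612 - 46272935/170104) = √(-3212248583/170104) = 17*I*√472678488722/85052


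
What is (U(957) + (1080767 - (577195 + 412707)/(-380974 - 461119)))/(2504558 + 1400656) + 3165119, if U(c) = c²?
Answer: 5204332222211776264/1644276686451 ≈ 3.1651e+6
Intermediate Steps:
(U(957) + (1080767 - (577195 + 412707)/(-380974 - 461119)))/(2504558 + 1400656) + 3165119 = (957² + (1080767 - (577195 + 412707)/(-380974 - 461119)))/(2504558 + 1400656) + 3165119 = (915849 + (1080767 - 989902/(-842093)))/3905214 + 3165119 = (915849 + (1080767 - 989902*(-1)/842093))*(1/3905214) + 3165119 = (915849 + (1080767 - 1*(-989902/842093)))*(1/3905214) + 3165119 = (915849 + (1080767 + 989902/842093))*(1/3905214) + 3165119 = (915849 + 910107315233/842093)*(1/3905214) + 3165119 = (1681337347190/842093)*(1/3905214) + 3165119 = 840668673595/1644276686451 + 3165119 = 5204332222211776264/1644276686451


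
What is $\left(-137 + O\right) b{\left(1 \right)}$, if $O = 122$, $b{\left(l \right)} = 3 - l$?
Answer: $-30$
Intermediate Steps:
$\left(-137 + O\right) b{\left(1 \right)} = \left(-137 + 122\right) \left(3 - 1\right) = - 15 \left(3 - 1\right) = \left(-15\right) 2 = -30$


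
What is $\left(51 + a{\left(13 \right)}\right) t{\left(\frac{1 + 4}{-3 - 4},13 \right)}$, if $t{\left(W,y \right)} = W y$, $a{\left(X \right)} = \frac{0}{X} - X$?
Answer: $- \frac{2470}{7} \approx -352.86$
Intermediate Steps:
$a{\left(X \right)} = - X$ ($a{\left(X \right)} = 0 - X = - X$)
$\left(51 + a{\left(13 \right)}\right) t{\left(\frac{1 + 4}{-3 - 4},13 \right)} = \left(51 - 13\right) \frac{1 + 4}{-3 - 4} \cdot 13 = \left(51 - 13\right) \frac{5}{-7} \cdot 13 = 38 \cdot 5 \left(- \frac{1}{7}\right) 13 = 38 \left(\left(- \frac{5}{7}\right) 13\right) = 38 \left(- \frac{65}{7}\right) = - \frac{2470}{7}$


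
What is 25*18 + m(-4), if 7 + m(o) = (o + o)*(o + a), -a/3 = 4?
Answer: 571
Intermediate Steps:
a = -12 (a = -3*4 = -12)
m(o) = -7 + 2*o*(-12 + o) (m(o) = -7 + (o + o)*(o - 12) = -7 + (2*o)*(-12 + o) = -7 + 2*o*(-12 + o))
25*18 + m(-4) = 25*18 + (-7 - 24*(-4) + 2*(-4)²) = 450 + (-7 + 96 + 2*16) = 450 + (-7 + 96 + 32) = 450 + 121 = 571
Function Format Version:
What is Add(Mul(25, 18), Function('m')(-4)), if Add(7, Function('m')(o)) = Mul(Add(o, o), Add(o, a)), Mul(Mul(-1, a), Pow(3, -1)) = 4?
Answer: 571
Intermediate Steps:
a = -12 (a = Mul(-3, 4) = -12)
Function('m')(o) = Add(-7, Mul(2, o, Add(-12, o))) (Function('m')(o) = Add(-7, Mul(Add(o, o), Add(o, -12))) = Add(-7, Mul(Mul(2, o), Add(-12, o))) = Add(-7, Mul(2, o, Add(-12, o))))
Add(Mul(25, 18), Function('m')(-4)) = Add(Mul(25, 18), Add(-7, Mul(-24, -4), Mul(2, Pow(-4, 2)))) = Add(450, Add(-7, 96, Mul(2, 16))) = Add(450, Add(-7, 96, 32)) = Add(450, 121) = 571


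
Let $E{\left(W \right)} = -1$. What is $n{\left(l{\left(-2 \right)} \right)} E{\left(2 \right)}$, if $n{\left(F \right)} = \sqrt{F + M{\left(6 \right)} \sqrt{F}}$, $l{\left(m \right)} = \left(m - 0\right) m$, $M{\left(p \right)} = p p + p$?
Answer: $- 2 \sqrt{22} \approx -9.3808$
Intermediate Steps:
$M{\left(p \right)} = p + p^{2}$ ($M{\left(p \right)} = p^{2} + p = p + p^{2}$)
$l{\left(m \right)} = m^{2}$ ($l{\left(m \right)} = \left(m + 0\right) m = m m = m^{2}$)
$n{\left(F \right)} = \sqrt{F + 42 \sqrt{F}}$ ($n{\left(F \right)} = \sqrt{F + 6 \left(1 + 6\right) \sqrt{F}} = \sqrt{F + 6 \cdot 7 \sqrt{F}} = \sqrt{F + 42 \sqrt{F}}$)
$n{\left(l{\left(-2 \right)} \right)} E{\left(2 \right)} = \sqrt{\left(-2\right)^{2} + 42 \sqrt{\left(-2\right)^{2}}} \left(-1\right) = \sqrt{4 + 42 \sqrt{4}} \left(-1\right) = \sqrt{4 + 42 \cdot 2} \left(-1\right) = \sqrt{4 + 84} \left(-1\right) = \sqrt{88} \left(-1\right) = 2 \sqrt{22} \left(-1\right) = - 2 \sqrt{22}$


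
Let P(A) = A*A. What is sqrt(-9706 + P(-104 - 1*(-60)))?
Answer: I*sqrt(7770) ≈ 88.148*I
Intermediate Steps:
P(A) = A**2
sqrt(-9706 + P(-104 - 1*(-60))) = sqrt(-9706 + (-104 - 1*(-60))**2) = sqrt(-9706 + (-104 + 60)**2) = sqrt(-9706 + (-44)**2) = sqrt(-9706 + 1936) = sqrt(-7770) = I*sqrt(7770)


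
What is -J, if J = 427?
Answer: -427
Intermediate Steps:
-J = -1*427 = -427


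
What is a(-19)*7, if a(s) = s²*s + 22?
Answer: -47859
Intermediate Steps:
a(s) = 22 + s³ (a(s) = s³ + 22 = 22 + s³)
a(-19)*7 = (22 + (-19)³)*7 = (22 - 6859)*7 = -6837*7 = -47859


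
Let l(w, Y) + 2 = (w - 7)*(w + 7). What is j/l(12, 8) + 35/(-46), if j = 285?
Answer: 3285/1426 ≈ 2.3036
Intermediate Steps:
l(w, Y) = -2 + (-7 + w)*(7 + w) (l(w, Y) = -2 + (w - 7)*(w + 7) = -2 + (-7 + w)*(7 + w))
j/l(12, 8) + 35/(-46) = 285/(-51 + 12²) + 35/(-46) = 285/(-51 + 144) + 35*(-1/46) = 285/93 - 35/46 = 285*(1/93) - 35/46 = 95/31 - 35/46 = 3285/1426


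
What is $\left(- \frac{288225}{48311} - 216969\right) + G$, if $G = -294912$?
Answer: $- \frac{24729771216}{48311} \approx -5.1189 \cdot 10^{5}$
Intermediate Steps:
$\left(- \frac{288225}{48311} - 216969\right) + G = \left(- \frac{288225}{48311} - 216969\right) - 294912 = - \frac{10482277584}{48311} - 294912 = - \frac{24729771216}{48311}$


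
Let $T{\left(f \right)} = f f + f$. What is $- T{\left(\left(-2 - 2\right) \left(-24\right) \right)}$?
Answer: $-9312$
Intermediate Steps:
$T{\left(f \right)} = f + f^{2}$ ($T{\left(f \right)} = f^{2} + f = f + f^{2}$)
$- T{\left(\left(-2 - 2\right) \left(-24\right) \right)} = - \left(-2 - 2\right) \left(-24\right) \left(1 + \left(-2 - 2\right) \left(-24\right)\right) = - \left(-4\right) \left(-24\right) \left(1 - -96\right) = - 96 \left(1 + 96\right) = - 96 \cdot 97 = \left(-1\right) 9312 = -9312$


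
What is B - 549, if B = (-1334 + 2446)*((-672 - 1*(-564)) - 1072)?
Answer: -1312709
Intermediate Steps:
B = -1312160 (B = 1112*((-672 + 564) - 1072) = 1112*(-108 - 1072) = 1112*(-1180) = -1312160)
B - 549 = -1312160 - 549 = -1312709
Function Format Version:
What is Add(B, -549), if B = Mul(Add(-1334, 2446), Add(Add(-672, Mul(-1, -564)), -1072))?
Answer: -1312709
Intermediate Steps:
B = -1312160 (B = Mul(1112, Add(Add(-672, 564), -1072)) = Mul(1112, Add(-108, -1072)) = Mul(1112, -1180) = -1312160)
Add(B, -549) = Add(-1312160, -549) = -1312709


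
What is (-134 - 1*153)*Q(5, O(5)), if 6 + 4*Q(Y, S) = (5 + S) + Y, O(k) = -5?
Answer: 287/4 ≈ 71.750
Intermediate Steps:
Q(Y, S) = -¼ + S/4 + Y/4 (Q(Y, S) = -3/2 + ((5 + S) + Y)/4 = -3/2 + (5 + S + Y)/4 = -3/2 + (5/4 + S/4 + Y/4) = -¼ + S/4 + Y/4)
(-134 - 1*153)*Q(5, O(5)) = (-134 - 1*153)*(-¼ + (¼)*(-5) + (¼)*5) = (-134 - 153)*(-¼ - 5/4 + 5/4) = -287*(-¼) = 287/4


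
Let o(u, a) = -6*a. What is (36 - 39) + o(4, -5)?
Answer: 27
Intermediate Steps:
(36 - 39) + o(4, -5) = (36 - 39) - 6*(-5) = -3 + 30 = 27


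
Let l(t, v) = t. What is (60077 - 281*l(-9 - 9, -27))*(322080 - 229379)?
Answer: 6038079635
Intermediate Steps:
(60077 - 281*l(-9 - 9, -27))*(322080 - 229379) = (60077 - 281*(-9 - 9))*(322080 - 229379) = (60077 - 281*(-18))*92701 = (60077 + 5058)*92701 = 65135*92701 = 6038079635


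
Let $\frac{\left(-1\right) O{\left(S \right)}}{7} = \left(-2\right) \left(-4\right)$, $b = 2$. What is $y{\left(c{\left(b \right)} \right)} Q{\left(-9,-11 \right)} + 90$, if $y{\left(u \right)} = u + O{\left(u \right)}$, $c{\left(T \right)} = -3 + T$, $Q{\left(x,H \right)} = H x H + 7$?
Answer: $61764$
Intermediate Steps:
$O{\left(S \right)} = -56$ ($O{\left(S \right)} = - 7 \left(\left(-2\right) \left(-4\right)\right) = \left(-7\right) 8 = -56$)
$Q{\left(x,H \right)} = 7 + x H^{2}$ ($Q{\left(x,H \right)} = x H^{2} + 7 = 7 + x H^{2}$)
$y{\left(u \right)} = -56 + u$ ($y{\left(u \right)} = u - 56 = -56 + u$)
$y{\left(c{\left(b \right)} \right)} Q{\left(-9,-11 \right)} + 90 = \left(-56 + \left(-3 + 2\right)\right) \left(7 - 9 \left(-11\right)^{2}\right) + 90 = \left(-56 - 1\right) \left(7 - 1089\right) + 90 = - 57 \left(7 - 1089\right) + 90 = \left(-57\right) \left(-1082\right) + 90 = 61674 + 90 = 61764$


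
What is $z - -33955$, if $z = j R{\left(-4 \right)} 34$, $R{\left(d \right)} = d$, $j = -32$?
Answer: $38307$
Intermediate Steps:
$z = 4352$ ($z = \left(-32\right) \left(-4\right) 34 = 128 \cdot 34 = 4352$)
$z - -33955 = 4352 - -33955 = 4352 + 33955 = 38307$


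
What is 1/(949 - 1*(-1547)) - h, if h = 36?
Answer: -89855/2496 ≈ -36.000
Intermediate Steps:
1/(949 - 1*(-1547)) - h = 1/(949 - 1*(-1547)) - 1*36 = 1/(949 + 1547) - 36 = 1/2496 - 36 = -89855/2496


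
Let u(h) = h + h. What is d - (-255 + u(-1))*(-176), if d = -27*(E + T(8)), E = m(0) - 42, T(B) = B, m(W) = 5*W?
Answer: -44314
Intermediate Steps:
u(h) = 2*h
E = -42 (E = 5*0 - 42 = 0 - 42 = -42)
d = 918 (d = -27*(-42 + 8) = -27*(-34) = 918)
d - (-255 + u(-1))*(-176) = 918 - (-255 + 2*(-1))*(-176) = 918 - (-255 - 2)*(-176) = 918 - (-257)*(-176) = 918 - 1*45232 = 918 - 45232 = -44314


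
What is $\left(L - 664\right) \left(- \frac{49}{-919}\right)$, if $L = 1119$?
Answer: $\frac{22295}{919} \approx 24.26$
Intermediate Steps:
$\left(L - 664\right) \left(- \frac{49}{-919}\right) = \left(1119 - 664\right) \left(- \frac{49}{-919}\right) = \left(1119 - 664\right) \left(\left(-49\right) \left(- \frac{1}{919}\right)\right) = 455 \cdot \frac{49}{919} = \frac{22295}{919}$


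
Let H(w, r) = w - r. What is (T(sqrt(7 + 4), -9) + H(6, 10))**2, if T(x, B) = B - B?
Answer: 16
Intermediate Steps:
T(x, B) = 0
(T(sqrt(7 + 4), -9) + H(6, 10))**2 = (0 + (6 - 1*10))**2 = (0 + (6 - 10))**2 = (0 - 4)**2 = (-4)**2 = 16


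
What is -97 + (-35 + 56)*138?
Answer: 2801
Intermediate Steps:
-97 + (-35 + 56)*138 = -97 + 21*138 = -97 + 2898 = 2801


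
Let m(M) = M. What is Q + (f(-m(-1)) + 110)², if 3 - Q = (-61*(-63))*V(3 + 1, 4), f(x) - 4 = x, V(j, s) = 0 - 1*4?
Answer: 28600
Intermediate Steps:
V(j, s) = -4 (V(j, s) = 0 - 4 = -4)
f(x) = 4 + x
Q = 15375 (Q = 3 - (-61*(-63))*(-4) = 3 - 3843*(-4) = 3 - 1*(-15372) = 3 + 15372 = 15375)
Q + (f(-m(-1)) + 110)² = 15375 + ((4 - 1*(-1)) + 110)² = 15375 + ((4 + 1) + 110)² = 15375 + (5 + 110)² = 15375 + 115² = 15375 + 13225 = 28600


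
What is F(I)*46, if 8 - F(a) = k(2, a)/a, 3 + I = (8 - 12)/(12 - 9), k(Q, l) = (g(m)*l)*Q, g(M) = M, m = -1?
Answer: 460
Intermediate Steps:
k(Q, l) = -Q*l (k(Q, l) = (-l)*Q = -Q*l)
I = -13/3 (I = -3 + (8 - 12)/(12 - 9) = -3 - 4/3 = -13/3 ≈ -4.3333)
F(a) = 10 (F(a) = 8 - (-1*2*a)/a = 8 - (-2*a)/a = 8 - 1*(-2) = 8 + 2 = 10)
F(I)*46 = 10*46 = 460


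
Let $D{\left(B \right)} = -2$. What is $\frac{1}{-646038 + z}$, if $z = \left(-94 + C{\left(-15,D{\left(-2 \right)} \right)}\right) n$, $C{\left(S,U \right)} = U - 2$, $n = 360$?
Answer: $- \frac{1}{681318} \approx -1.4677 \cdot 10^{-6}$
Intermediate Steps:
$C{\left(S,U \right)} = -2 + U$
$z = -35280$ ($z = \left(-94 - 4\right) 360 = \left(-98\right) 360 = -35280$)
$\frac{1}{-646038 + z} = \frac{1}{-646038 - 35280} = \frac{1}{-681318} = - \frac{1}{681318}$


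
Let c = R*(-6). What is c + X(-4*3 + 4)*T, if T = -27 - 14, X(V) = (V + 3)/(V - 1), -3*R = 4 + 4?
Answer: -61/9 ≈ -6.7778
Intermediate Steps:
R = -8/3 (R = -(4 + 4)/3 = -⅓*8 = -8/3 ≈ -2.6667)
c = 16 (c = -8/3*(-6) = 16)
X(V) = (3 + V)/(-1 + V)
T = -41
c + X(-4*3 + 4)*T = 16 + ((3 + (-4*3 + 4))/(-1 + (-4*3 + 4)))*(-41) = 16 + ((3 + (-12 + 4))/(-1 + (-12 + 4)))*(-41) = 16 + ((3 - 8)/(-1 - 8))*(-41) = 16 + (-5/(-9))*(-41) = 16 - ⅑*(-5)*(-41) = 16 + (5/9)*(-41) = 16 - 205/9 = -61/9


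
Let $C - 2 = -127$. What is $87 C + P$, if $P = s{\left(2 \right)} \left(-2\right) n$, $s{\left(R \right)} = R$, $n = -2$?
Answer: $-10867$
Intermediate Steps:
$C = -125$ ($C = 2 - 127 = -125$)
$P = 8$ ($P = 2 \left(-2\right) \left(-2\right) = \left(-4\right) \left(-2\right) = 8$)
$87 C + P = 87 \left(-125\right) + 8 = -10875 + 8 = -10867$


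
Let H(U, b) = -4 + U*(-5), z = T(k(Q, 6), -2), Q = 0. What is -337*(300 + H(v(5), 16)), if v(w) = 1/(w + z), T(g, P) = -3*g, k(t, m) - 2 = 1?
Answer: -400693/4 ≈ -1.0017e+5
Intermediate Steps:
k(t, m) = 3 (k(t, m) = 2 + 1 = 3)
z = -9 (z = -3*3 = -9)
v(w) = 1/(-9 + w) (v(w) = 1/(w - 9) = 1/(-9 + w))
H(U, b) = -4 - 5*U
-337*(300 + H(v(5), 16)) = -337*(300 + (-4 - 5/(-9 + 5))) = -337*(300 + (-4 - 5/(-4))) = -337*(300 + (-4 - 5*(-¼))) = -337*(300 + (-4 + 5/4)) = -337*(300 - 11/4) = -337*1189/4 = -400693/4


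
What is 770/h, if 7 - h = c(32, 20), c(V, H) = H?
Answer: -770/13 ≈ -59.231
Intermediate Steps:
h = -13 (h = 7 - 1*20 = 7 - 20 = -13)
770/h = 770/(-13) = 770*(-1/13) = -770/13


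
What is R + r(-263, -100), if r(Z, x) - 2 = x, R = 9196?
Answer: 9098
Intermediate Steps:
r(Z, x) = 2 + x
R + r(-263, -100) = 9196 + (2 - 100) = 9196 - 98 = 9098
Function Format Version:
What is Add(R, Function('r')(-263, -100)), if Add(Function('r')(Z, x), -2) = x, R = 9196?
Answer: 9098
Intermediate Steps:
Function('r')(Z, x) = Add(2, x)
Add(R, Function('r')(-263, -100)) = Add(9196, Add(2, -100)) = Add(9196, -98) = 9098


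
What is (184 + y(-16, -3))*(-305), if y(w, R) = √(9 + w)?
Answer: -56120 - 305*I*√7 ≈ -56120.0 - 806.95*I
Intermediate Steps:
(184 + y(-16, -3))*(-305) = (184 + √(9 - 16))*(-305) = (184 + √(-7))*(-305) = (184 + I*√7)*(-305) = -56120 - 305*I*√7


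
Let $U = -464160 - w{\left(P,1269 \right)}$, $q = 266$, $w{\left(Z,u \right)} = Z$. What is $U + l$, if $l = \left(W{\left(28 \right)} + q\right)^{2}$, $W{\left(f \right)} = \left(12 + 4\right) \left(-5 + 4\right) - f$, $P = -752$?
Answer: $-414124$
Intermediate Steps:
$W{\left(f \right)} = -16 - f$ ($W{\left(f \right)} = 16 \left(-1\right) - f = -16 - f$)
$U = -463408$ ($U = -464160 - -752 = -464160 + 752 = -463408$)
$l = 49284$ ($l = \left(\left(-16 - 28\right) + 266\right)^{2} = \left(-44 + 266\right)^{2} = 222^{2} = 49284$)
$U + l = -463408 + 49284 = -414124$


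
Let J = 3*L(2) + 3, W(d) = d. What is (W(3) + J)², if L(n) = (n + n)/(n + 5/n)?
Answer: 676/9 ≈ 75.111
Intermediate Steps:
L(n) = 2*n/(n + 5/n) (L(n) = (2*n)/(n + 5/n) = 2*n/(n + 5/n))
J = 17/3 (J = 3*(2*2²/(5 + 2²)) + 3 = 3*(2*4/(5 + 4)) + 3 = 3*(2*4/9) + 3 = 3*(2*4*(⅑)) + 3 = 3*(8/9) + 3 = 8/3 + 3 = 17/3 ≈ 5.6667)
(W(3) + J)² = (3 + 17/3)² = (26/3)² = 676/9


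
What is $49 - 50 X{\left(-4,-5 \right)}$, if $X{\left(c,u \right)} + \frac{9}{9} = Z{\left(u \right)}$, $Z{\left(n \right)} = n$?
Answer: $349$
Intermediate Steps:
$X{\left(c,u \right)} = -1 + u$
$49 - 50 X{\left(-4,-5 \right)} = 49 - 50 \left(-1 - 5\right) = 49 - -300 = 49 + 300 = 349$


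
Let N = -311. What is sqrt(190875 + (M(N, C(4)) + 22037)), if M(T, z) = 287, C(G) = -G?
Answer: 7*sqrt(4351) ≈ 461.73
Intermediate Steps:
sqrt(190875 + (M(N, C(4)) + 22037)) = sqrt(190875 + (287 + 22037)) = sqrt(190875 + 22324) = sqrt(213199) = 7*sqrt(4351)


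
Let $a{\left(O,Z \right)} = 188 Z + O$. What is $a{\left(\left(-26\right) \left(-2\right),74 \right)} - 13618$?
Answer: $346$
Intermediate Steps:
$a{\left(O,Z \right)} = O + 188 Z$
$a{\left(\left(-26\right) \left(-2\right),74 \right)} - 13618 = \left(\left(-26\right) \left(-2\right) + 188 \cdot 74\right) - 13618 = \left(52 + 13912\right) - 13618 = 13964 - 13618 = 346$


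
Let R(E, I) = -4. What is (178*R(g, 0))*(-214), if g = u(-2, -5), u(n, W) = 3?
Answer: 152368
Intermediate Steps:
g = 3
(178*R(g, 0))*(-214) = (178*(-4))*(-214) = -712*(-214) = 152368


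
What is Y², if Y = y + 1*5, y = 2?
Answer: 49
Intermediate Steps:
Y = 7 (Y = 2 + 1*5 = 2 + 5 = 7)
Y² = 7² = 49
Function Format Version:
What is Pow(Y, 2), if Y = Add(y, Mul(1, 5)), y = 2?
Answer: 49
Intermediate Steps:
Y = 7 (Y = Add(2, Mul(1, 5)) = Add(2, 5) = 7)
Pow(Y, 2) = Pow(7, 2) = 49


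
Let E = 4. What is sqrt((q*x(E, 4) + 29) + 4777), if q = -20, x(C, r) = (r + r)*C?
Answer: sqrt(4166) ≈ 64.545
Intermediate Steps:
x(C, r) = 2*C*r (x(C, r) = (2*r)*C = 2*C*r)
sqrt((q*x(E, 4) + 29) + 4777) = sqrt((-40*4*4 + 29) + 4777) = sqrt((-20*32 + 29) + 4777) = sqrt((-640 + 29) + 4777) = sqrt(-611 + 4777) = sqrt(4166)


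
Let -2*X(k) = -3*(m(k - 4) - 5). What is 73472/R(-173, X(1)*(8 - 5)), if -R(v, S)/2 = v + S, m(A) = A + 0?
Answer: 36736/209 ≈ 175.77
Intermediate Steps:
m(A) = A
X(k) = -27/2 + 3*k/2 (X(k) = -(-3)*((k - 4) - 5)/2 = -(-3)*((-4 + k) - 5)/2 = -(-3)*(-9 + k)/2 = -(27 - 3*k)/2 = -27/2 + 3*k/2)
R(v, S) = -2*S - 2*v (R(v, S) = -2*(v + S) = -2*(S + v) = -2*S - 2*v)
73472/R(-173, X(1)*(8 - 5)) = 73472/(-2*(-27/2 + (3/2)*1)*(8 - 5) - 2*(-173)) = 73472/(-2*(-27/2 + 3/2)*3 + 346) = 73472/(-(-24)*3 + 346) = 73472/(-2*(-36) + 346) = 73472/(72 + 346) = 73472/418 = 73472*(1/418) = 36736/209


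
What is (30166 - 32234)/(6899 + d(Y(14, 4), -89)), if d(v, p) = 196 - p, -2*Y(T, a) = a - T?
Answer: -517/1796 ≈ -0.28786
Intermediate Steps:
Y(T, a) = T/2 - a/2 (Y(T, a) = -(a - T)/2 = T/2 - a/2)
(30166 - 32234)/(6899 + d(Y(14, 4), -89)) = (30166 - 32234)/(6899 + (196 - 1*(-89))) = -2068/(6899 + (196 + 89)) = -2068/(6899 + 285) = -2068/7184 = -2068*1/7184 = -517/1796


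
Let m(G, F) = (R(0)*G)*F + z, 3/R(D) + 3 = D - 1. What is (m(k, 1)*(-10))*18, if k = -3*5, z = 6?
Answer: -3105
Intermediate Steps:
R(D) = 3/(-4 + D) (R(D) = 3/(-3 + (D - 1)) = 3/(-3 + (-1 + D)) = 3/(-4 + D))
k = -15 (k = -1*15 = -15)
m(G, F) = 6 - 3*F*G/4 (m(G, F) = ((3/(-4 + 0))*G)*F + 6 = ((3/(-4))*G)*F + 6 = ((3*(-¼))*G)*F + 6 = (-3*G/4)*F + 6 = -3*F*G/4 + 6 = 6 - 3*F*G/4)
(m(k, 1)*(-10))*18 = ((6 - ¾*1*(-15))*(-10))*18 = ((6 + 45/4)*(-10))*18 = ((69/4)*(-10))*18 = -345/2*18 = -3105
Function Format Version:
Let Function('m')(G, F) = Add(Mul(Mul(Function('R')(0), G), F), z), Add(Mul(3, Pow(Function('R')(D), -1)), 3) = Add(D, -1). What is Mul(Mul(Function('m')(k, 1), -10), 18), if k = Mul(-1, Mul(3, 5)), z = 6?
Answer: -3105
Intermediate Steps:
Function('R')(D) = Mul(3, Pow(Add(-4, D), -1)) (Function('R')(D) = Mul(3, Pow(Add(-3, Add(D, -1)), -1)) = Mul(3, Pow(Add(-3, Add(-1, D)), -1)) = Mul(3, Pow(Add(-4, D), -1)))
k = -15 (k = Mul(-1, 15) = -15)
Function('m')(G, F) = Add(6, Mul(Rational(-3, 4), F, G)) (Function('m')(G, F) = Add(Mul(Mul(Mul(3, Pow(Add(-4, 0), -1)), G), F), 6) = Add(Mul(Mul(Mul(3, Pow(-4, -1)), G), F), 6) = Add(Mul(Mul(Mul(3, Rational(-1, 4)), G), F), 6) = Add(Mul(Mul(Rational(-3, 4), G), F), 6) = Add(Mul(Rational(-3, 4), F, G), 6) = Add(6, Mul(Rational(-3, 4), F, G)))
Mul(Mul(Function('m')(k, 1), -10), 18) = Mul(Mul(Add(6, Mul(Rational(-3, 4), 1, -15)), -10), 18) = Mul(Mul(Add(6, Rational(45, 4)), -10), 18) = Mul(Mul(Rational(69, 4), -10), 18) = Mul(Rational(-345, 2), 18) = -3105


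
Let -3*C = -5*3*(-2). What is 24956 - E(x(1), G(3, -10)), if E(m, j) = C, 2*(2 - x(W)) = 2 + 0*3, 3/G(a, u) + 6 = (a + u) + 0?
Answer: 24966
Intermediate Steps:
G(a, u) = 3/(-6 + a + u) (G(a, u) = 3/(-6 + ((a + u) + 0)) = 3/(-6 + (a + u)) = 3/(-6 + a + u))
C = -10 (C = -(-5*3)*(-2)/3 = -(-5)*(-2) = -⅓*30 = -10)
x(W) = 1 (x(W) = 2 - (2 + 0*3)/2 = 2 - (2 + 0)/2 = 2 - ½*2 = 2 - 1 = 1)
E(m, j) = -10
24956 - E(x(1), G(3, -10)) = 24956 - 1*(-10) = 24956 + 10 = 24966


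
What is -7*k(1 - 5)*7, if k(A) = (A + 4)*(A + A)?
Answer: 0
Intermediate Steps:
k(A) = 2*A*(4 + A) (k(A) = (4 + A)*(2*A) = 2*A*(4 + A))
-7*k(1 - 5)*7 = -14*(1 - 5)*(4 + (1 - 5))*7 = -14*(-4)*(4 - 4)*7 = -14*(-4)*0*7 = -7*0*7 = 0*7 = 0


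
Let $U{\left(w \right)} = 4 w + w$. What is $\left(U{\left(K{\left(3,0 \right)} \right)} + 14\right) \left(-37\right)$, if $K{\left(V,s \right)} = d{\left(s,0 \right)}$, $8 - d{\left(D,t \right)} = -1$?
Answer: $-2183$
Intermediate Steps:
$d{\left(D,t \right)} = 9$ ($d{\left(D,t \right)} = 8 - -1 = 8 + 1 = 9$)
$K{\left(V,s \right)} = 9$
$U{\left(w \right)} = 5 w$
$\left(U{\left(K{\left(3,0 \right)} \right)} + 14\right) \left(-37\right) = \left(5 \cdot 9 + 14\right) \left(-37\right) = \left(45 + 14\right) \left(-37\right) = 59 \left(-37\right) = -2183$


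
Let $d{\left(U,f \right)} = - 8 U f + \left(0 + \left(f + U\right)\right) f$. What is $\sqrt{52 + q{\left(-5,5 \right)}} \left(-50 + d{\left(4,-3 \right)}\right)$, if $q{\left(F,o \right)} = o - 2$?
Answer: $43 \sqrt{55} \approx 318.9$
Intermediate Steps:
$q{\left(F,o \right)} = -2 + o$
$d{\left(U,f \right)} = f \left(U + f\right) - 8 U f$ ($d{\left(U,f \right)} = - 8 U f + \left(0 + \left(U + f\right)\right) f = - 8 U f + \left(U + f\right) f = - 8 U f + f \left(U + f\right) = f \left(U + f\right) - 8 U f$)
$\sqrt{52 + q{\left(-5,5 \right)}} \left(-50 + d{\left(4,-3 \right)}\right) = \sqrt{52 + \left(-2 + 5\right)} \left(-50 - 3 \left(-3 - 28\right)\right) = \sqrt{52 + 3} \left(-50 - 3 \left(-3 - 28\right)\right) = \sqrt{55} \left(-50 - -93\right) = \sqrt{55} \left(-50 + 93\right) = \sqrt{55} \cdot 43 = 43 \sqrt{55}$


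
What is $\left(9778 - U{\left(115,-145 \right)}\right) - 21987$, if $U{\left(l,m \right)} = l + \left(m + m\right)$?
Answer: $-12034$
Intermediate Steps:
$U{\left(l,m \right)} = l + 2 m$
$\left(9778 - U{\left(115,-145 \right)}\right) - 21987 = \left(9778 - \left(115 + 2 \left(-145\right)\right)\right) - 21987 = \left(9778 - \left(115 - 290\right)\right) - 21987 = \left(9778 - -175\right) - 21987 = \left(9778 + 175\right) - 21987 = 9953 - 21987 = -12034$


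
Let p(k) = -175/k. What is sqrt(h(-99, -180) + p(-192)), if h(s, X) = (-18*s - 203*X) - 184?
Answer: sqrt(21968013)/24 ≈ 195.29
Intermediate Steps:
h(s, X) = -184 - 203*X - 18*s (h(s, X) = (-203*X - 18*s) - 184 = -184 - 203*X - 18*s)
sqrt(h(-99, -180) + p(-192)) = sqrt((-184 - 203*(-180) - 18*(-99)) - 175/(-192)) = sqrt((-184 + 36540 + 1782) - 175*(-1/192)) = sqrt(38138 + 175/192) = sqrt(7322671/192) = sqrt(21968013)/24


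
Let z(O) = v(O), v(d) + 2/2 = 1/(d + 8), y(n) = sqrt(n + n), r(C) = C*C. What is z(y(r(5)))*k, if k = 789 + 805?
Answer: -4782/7 - 3985*sqrt(2)/7 ≈ -1488.2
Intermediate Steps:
r(C) = C**2
k = 1594
y(n) = sqrt(2)*sqrt(n) (y(n) = sqrt(2*n) = sqrt(2)*sqrt(n))
v(d) = -1 + 1/(8 + d) (v(d) = -1 + 1/(d + 8) = -1 + 1/(8 + d))
z(O) = (-7 - O)/(8 + O)
z(y(r(5)))*k = ((-7 - sqrt(2)*sqrt(5**2))/(8 + sqrt(2)*sqrt(5**2)))*1594 = ((-7 - sqrt(2)*sqrt(25))/(8 + sqrt(2)*sqrt(25)))*1594 = ((-7 - sqrt(2)*5)/(8 + sqrt(2)*5))*1594 = ((-7 - 5*sqrt(2))/(8 + 5*sqrt(2)))*1594 = 1594*(-7 - 5*sqrt(2))/(8 + 5*sqrt(2))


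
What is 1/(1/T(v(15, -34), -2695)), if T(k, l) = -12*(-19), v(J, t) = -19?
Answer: 228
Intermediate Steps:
T(k, l) = 228
1/(1/T(v(15, -34), -2695)) = 1/(1/228) = 228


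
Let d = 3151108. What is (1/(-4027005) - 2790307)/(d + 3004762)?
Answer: -802612874324/1770694233525 ≈ -0.45328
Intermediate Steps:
(1/(-4027005) - 2790307)/(d + 3004762) = (1/(-4027005) - 2790307)/(3151108 + 3004762) = (-1/4027005 - 2790307)/6155870 = -11236580240536/4027005*1/6155870 = -802612874324/1770694233525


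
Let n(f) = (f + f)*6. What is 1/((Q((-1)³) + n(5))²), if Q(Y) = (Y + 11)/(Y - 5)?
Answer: 9/30625 ≈ 0.00029388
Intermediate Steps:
n(f) = 12*f (n(f) = (2*f)*6 = 12*f)
Q(Y) = (11 + Y)/(-5 + Y)
1/((Q((-1)³) + n(5))²) = 1/(((11 + (-1)³)/(-5 + (-1)³) + 12*5)²) = 1/(((11 - 1)/(-5 - 1) + 60)²) = 1/((10/(-6) + 60)²) = 1/((-⅙*10 + 60)²) = 1/((-5/3 + 60)²) = 1/((175/3)²) = 1/(30625/9) = 9/30625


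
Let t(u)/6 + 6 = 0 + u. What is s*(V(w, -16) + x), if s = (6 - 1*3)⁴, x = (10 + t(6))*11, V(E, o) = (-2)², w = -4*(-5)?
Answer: 9234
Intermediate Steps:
t(u) = -36 + 6*u (t(u) = -36 + 6*(0 + u) = -36 + 6*u)
w = 20
V(E, o) = 4
x = 110 (x = (10 + (-36 + 6*6))*11 = (10 + (-36 + 36))*11 = (10 + 0)*11 = 10*11 = 110)
s = 81 (s = (6 - 3)⁴ = 3⁴ = 81)
s*(V(w, -16) + x) = 81*(4 + 110) = 81*114 = 9234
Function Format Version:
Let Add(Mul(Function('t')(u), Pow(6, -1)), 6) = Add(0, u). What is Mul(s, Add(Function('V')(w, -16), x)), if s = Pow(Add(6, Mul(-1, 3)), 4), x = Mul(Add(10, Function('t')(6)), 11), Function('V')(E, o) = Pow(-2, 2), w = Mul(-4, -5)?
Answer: 9234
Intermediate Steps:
Function('t')(u) = Add(-36, Mul(6, u)) (Function('t')(u) = Add(-36, Mul(6, Add(0, u))) = Add(-36, Mul(6, u)))
w = 20
Function('V')(E, o) = 4
x = 110 (x = Mul(Add(10, Add(-36, Mul(6, 6))), 11) = Mul(Add(10, Add(-36, 36)), 11) = Mul(Add(10, 0), 11) = Mul(10, 11) = 110)
s = 81 (s = Pow(Add(6, -3), 4) = Pow(3, 4) = 81)
Mul(s, Add(Function('V')(w, -16), x)) = Mul(81, Add(4, 110)) = Mul(81, 114) = 9234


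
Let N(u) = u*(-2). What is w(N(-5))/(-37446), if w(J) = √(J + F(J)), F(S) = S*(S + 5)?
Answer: -2*√10/18723 ≈ -0.00033780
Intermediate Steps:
N(u) = -2*u
F(S) = S*(5 + S)
w(J) = √(J + J*(5 + J))
w(N(-5))/(-37446) = √((-2*(-5))*(6 - 2*(-5)))/(-37446) = √(10*(6 + 10))*(-1/37446) = √(10*16)*(-1/37446) = √160*(-1/37446) = (4*√10)*(-1/37446) = -2*√10/18723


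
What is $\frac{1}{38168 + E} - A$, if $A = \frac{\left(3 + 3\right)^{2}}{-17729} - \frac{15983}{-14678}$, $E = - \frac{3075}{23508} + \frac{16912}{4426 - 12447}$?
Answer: $- \frac{678450736693402185077}{624234820315590650162} \approx -1.0869$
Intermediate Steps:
$E = - \frac{140743957}{62852556}$ ($E = \left(-3075\right) \frac{1}{23508} + \frac{16912}{-8021} = - \frac{1025}{7836} + 16912 \left(- \frac{1}{8021}\right) = - \frac{1025}{7836} - \frac{16912}{8021} = - \frac{140743957}{62852556} \approx -2.2393$)
$A = \frac{282834199}{260226262}$ ($A = 6^{2} \left(- \frac{1}{17729}\right) - - \frac{15983}{14678} = 36 \left(- \frac{1}{17729}\right) + \frac{15983}{14678} = - \frac{36}{17729} + \frac{15983}{14678} = \frac{282834199}{260226262} \approx 1.0869$)
$\frac{1}{38168 + E} - A = \frac{1}{38168 - \frac{140743957}{62852556}} - \frac{282834199}{260226262} = \frac{1}{\frac{2398815613451}{62852556}} - \frac{282834199}{260226262} = \frac{62852556}{2398815613451} - \frac{282834199}{260226262} = - \frac{678450736693402185077}{624234820315590650162}$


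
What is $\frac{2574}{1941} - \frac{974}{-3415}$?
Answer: $\frac{3560248}{2209505} \approx 1.6113$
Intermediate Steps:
$\frac{2574}{1941} - \frac{974}{-3415} = 2574 \cdot \frac{1}{1941} - - \frac{974}{3415} = \frac{858}{647} + \frac{974}{3415} = \frac{3560248}{2209505}$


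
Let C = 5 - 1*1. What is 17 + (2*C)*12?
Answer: 113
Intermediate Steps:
C = 4 (C = 5 - 1 = 4)
17 + (2*C)*12 = 17 + (2*4)*12 = 17 + 8*12 = 17 + 96 = 113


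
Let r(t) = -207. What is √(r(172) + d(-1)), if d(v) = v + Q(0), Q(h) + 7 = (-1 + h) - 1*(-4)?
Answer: 2*I*√53 ≈ 14.56*I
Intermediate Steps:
Q(h) = -4 + h (Q(h) = -7 + ((-1 + h) - 1*(-4)) = -7 + ((-1 + h) + 4) = -7 + (3 + h) = -4 + h)
d(v) = -4 + v (d(v) = v + (-4 + 0) = v - 4 = -4 + v)
√(r(172) + d(-1)) = √(-207 + (-4 - 1)) = √(-207 - 5) = √(-212) = 2*I*√53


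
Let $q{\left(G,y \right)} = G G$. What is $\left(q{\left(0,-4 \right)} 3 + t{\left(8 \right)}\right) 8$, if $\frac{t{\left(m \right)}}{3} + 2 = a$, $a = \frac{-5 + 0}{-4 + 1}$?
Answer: $-8$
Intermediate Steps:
$q{\left(G,y \right)} = G^{2}$
$a = \frac{5}{3}$ ($a = - \frac{5}{-3} = \left(-5\right) \left(- \frac{1}{3}\right) = \frac{5}{3} \approx 1.6667$)
$t{\left(m \right)} = -1$ ($t{\left(m \right)} = -6 + 3 \cdot \frac{5}{3} = -6 + 5 = -1$)
$\left(q{\left(0,-4 \right)} 3 + t{\left(8 \right)}\right) 8 = \left(0^{2} \cdot 3 - 1\right) 8 = \left(0 \cdot 3 - 1\right) 8 = \left(0 - 1\right) 8 = \left(-1\right) 8 = -8$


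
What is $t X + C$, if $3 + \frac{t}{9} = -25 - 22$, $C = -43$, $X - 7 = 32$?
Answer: $-17593$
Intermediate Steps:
$X = 39$ ($X = 7 + 32 = 39$)
$t = -450$ ($t = -27 + 9 \left(-25 - 22\right) = -27 + 9 \left(-47\right) = -27 - 423 = -450$)
$t X + C = \left(-450\right) 39 - 43 = -17550 - 43 = -17593$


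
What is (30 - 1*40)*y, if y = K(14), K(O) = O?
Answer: -140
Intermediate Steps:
y = 14
(30 - 1*40)*y = (30 - 1*40)*14 = (30 - 40)*14 = -10*14 = -140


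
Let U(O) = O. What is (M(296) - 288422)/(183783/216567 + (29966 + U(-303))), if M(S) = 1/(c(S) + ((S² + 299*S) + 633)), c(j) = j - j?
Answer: -3680155787841585/378499504854704 ≈ -9.7230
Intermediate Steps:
c(j) = 0
M(S) = 1/(633 + S² + 299*S) (M(S) = 1/(0 + ((S² + 299*S) + 633)) = 1/(0 + (633 + S² + 299*S)) = 1/(633 + S² + 299*S))
(M(296) - 288422)/(183783/216567 + (29966 + U(-303))) = (1/(633 + 296² + 299*296) - 288422)/(183783/216567 + (29966 - 303)) = (1/(633 + 87616 + 88504) - 288422)/(183783*(1/216567) + 29663) = (1/176753 - 288422)/(61261/72189 + 29663) = (1/176753 - 288422)/(2141403568/72189) = -50979453765/176753*72189/2141403568 = -3680155787841585/378499504854704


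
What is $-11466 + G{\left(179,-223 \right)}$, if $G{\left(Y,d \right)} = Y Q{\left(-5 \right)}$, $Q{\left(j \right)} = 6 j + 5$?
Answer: $-15941$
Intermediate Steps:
$Q{\left(j \right)} = 5 + 6 j$
$G{\left(Y,d \right)} = - 25 Y$ ($G{\left(Y,d \right)} = Y \left(5 + 6 \left(-5\right)\right) = Y \left(5 - 30\right) = Y \left(-25\right) = - 25 Y$)
$-11466 + G{\left(179,-223 \right)} = -11466 - 4475 = -15941$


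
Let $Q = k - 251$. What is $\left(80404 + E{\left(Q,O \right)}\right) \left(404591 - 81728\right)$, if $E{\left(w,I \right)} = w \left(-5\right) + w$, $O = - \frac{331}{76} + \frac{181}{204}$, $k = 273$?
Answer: $25931064708$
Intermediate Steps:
$O = - \frac{6721}{1938}$ ($O = \left(-331\right) \frac{1}{76} + 181 \cdot \frac{1}{204} = - \frac{331}{76} + \frac{181}{204} = - \frac{6721}{1938} \approx -3.468$)
$Q = 22$ ($Q = 273 - 251 = 22$)
$E{\left(w,I \right)} = - 4 w$ ($E{\left(w,I \right)} = - 5 w + w = - 4 w$)
$\left(80404 + E{\left(Q,O \right)}\right) \left(404591 - 81728\right) = \left(80404 - 88\right) \left(404591 - 81728\right) = \left(80404 - 88\right) 322863 = 80316 \cdot 322863 = 25931064708$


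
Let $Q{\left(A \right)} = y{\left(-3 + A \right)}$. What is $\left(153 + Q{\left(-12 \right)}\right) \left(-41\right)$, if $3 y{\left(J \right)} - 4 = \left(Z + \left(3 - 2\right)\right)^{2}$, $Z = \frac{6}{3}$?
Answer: $- \frac{19352}{3} \approx -6450.7$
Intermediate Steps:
$Z = 2$ ($Z = 6 \cdot \frac{1}{3} = 2$)
$y{\left(J \right)} = \frac{13}{3}$ ($y{\left(J \right)} = \frac{4}{3} + \frac{\left(2 + \left(3 - 2\right)\right)^{2}}{3} = \frac{4}{3} + \frac{\left(2 + 1\right)^{2}}{3} = \frac{4}{3} + \frac{3^{2}}{3} = \frac{4}{3} + \frac{1}{3} \cdot 9 = \frac{4}{3} + 3 = \frac{13}{3}$)
$Q{\left(A \right)} = \frac{13}{3}$
$\left(153 + Q{\left(-12 \right)}\right) \left(-41\right) = \left(153 + \frac{13}{3}\right) \left(-41\right) = \frac{472}{3} \left(-41\right) = - \frac{19352}{3}$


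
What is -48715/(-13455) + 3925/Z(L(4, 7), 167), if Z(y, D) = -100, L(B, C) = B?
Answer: -383515/10764 ≈ -35.629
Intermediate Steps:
-48715/(-13455) + 3925/Z(L(4, 7), 167) = -48715/(-13455) + 3925/(-100) = -48715*(-1/13455) + 3925*(-1/100) = 9743/2691 - 157/4 = -383515/10764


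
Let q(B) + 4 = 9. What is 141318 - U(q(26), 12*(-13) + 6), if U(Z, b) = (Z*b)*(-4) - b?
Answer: 138168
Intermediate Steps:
q(B) = 5 (q(B) = -4 + 9 = 5)
U(Z, b) = -b - 4*Z*b (U(Z, b) = -4*Z*b - b = -b - 4*Z*b)
141318 - U(q(26), 12*(-13) + 6) = 141318 - (-1)*(12*(-13) + 6)*(1 + 4*5) = 141318 - (-1)*(-156 + 6)*(1 + 20) = 141318 - (-1)*(-150)*21 = 141318 - 1*3150 = 141318 - 3150 = 138168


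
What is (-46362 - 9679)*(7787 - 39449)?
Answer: 1774370142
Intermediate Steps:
(-46362 - 9679)*(7787 - 39449) = -56041*(-31662) = 1774370142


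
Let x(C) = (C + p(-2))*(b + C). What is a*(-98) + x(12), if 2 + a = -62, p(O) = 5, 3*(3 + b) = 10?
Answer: 19445/3 ≈ 6481.7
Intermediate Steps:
b = ⅓ (b = -3 + (⅓)*10 = -3 + 10/3 = ⅓ ≈ 0.33333)
a = -64 (a = -2 - 62 = -64)
x(C) = (5 + C)*(⅓ + C) (x(C) = (C + 5)*(⅓ + C) = (5 + C)*(⅓ + C))
a*(-98) + x(12) = -64*(-98) + (5/3 + 12² + (16/3)*12) = 6272 + (5/3 + 144 + 64) = 6272 + 629/3 = 19445/3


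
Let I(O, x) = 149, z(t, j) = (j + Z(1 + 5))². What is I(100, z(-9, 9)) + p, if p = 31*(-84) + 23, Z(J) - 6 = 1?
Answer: -2432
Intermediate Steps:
Z(J) = 7 (Z(J) = 6 + 1 = 7)
z(t, j) = (7 + j)² (z(t, j) = (j + 7)² = (7 + j)²)
p = -2581 (p = -2604 + 23 = -2581)
I(100, z(-9, 9)) + p = 149 - 2581 = -2432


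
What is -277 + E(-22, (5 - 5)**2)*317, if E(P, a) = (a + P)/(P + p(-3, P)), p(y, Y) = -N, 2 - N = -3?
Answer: -505/27 ≈ -18.704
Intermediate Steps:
N = 5 (N = 2 - 1*(-3) = 2 + 3 = 5)
p(y, Y) = -5 (p(y, Y) = -1*5 = -5)
E(P, a) = (P + a)/(-5 + P) (E(P, a) = (a + P)/(P - 5) = (P + a)/(-5 + P))
-277 + E(-22, (5 - 5)**2)*317 = -277 + ((-22 + (5 - 5)**2)/(-5 - 22))*317 = -277 + ((-22 + 0**2)/(-27))*317 = -277 - (-22 + 0)/27*317 = -277 - 1/27*(-22)*317 = -277 + (22/27)*317 = -277 + 6974/27 = -505/27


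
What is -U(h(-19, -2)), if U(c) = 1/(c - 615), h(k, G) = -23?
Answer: 1/638 ≈ 0.0015674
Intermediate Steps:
U(c) = 1/(-615 + c)
-U(h(-19, -2)) = -1/(-615 - 23) = -1/(-638) = -1*(-1/638) = 1/638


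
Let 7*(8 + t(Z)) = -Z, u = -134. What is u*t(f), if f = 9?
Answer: 8710/7 ≈ 1244.3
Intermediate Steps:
t(Z) = -8 - Z/7 (t(Z) = -8 + (-Z)/7 = -8 - Z/7)
u*t(f) = -134*(-8 - ⅐*9) = -134*(-8 - 9/7) = -134*(-65/7) = 8710/7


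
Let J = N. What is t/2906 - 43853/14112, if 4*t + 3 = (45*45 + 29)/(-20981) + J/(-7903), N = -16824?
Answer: -1509373428500185/485706938732064 ≈ -3.1076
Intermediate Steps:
J = -16824
t = -160686947/663251372 (t = -¾ + ((45*45 + 29)/(-20981) - 16824/(-7903))/4 = -¾ + ((2025 + 29)*(-1/20981) - 16824*(-1/7903))/4 = -¾ + (2054*(-1/20981) + 16824/7903)/4 = -¾ + (-2054/20981 + 16824/7903)/4 = -¾ + (¼)*(336751582/165812843) = -¾ + 168375791/331625686 = -160686947/663251372 ≈ -0.24227)
t/2906 - 43853/14112 = -160686947/663251372/2906 - 43853/14112 = -160686947/663251372*1/2906 - 43853*1/14112 = -160686947/1927408487032 - 43853/14112 = -1509373428500185/485706938732064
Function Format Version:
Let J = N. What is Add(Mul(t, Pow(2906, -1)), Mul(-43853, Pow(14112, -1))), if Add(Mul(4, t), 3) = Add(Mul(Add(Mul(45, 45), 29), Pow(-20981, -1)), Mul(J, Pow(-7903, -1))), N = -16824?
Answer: Rational(-1509373428500185, 485706938732064) ≈ -3.1076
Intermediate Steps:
J = -16824
t = Rational(-160686947, 663251372) (t = Add(Rational(-3, 4), Mul(Rational(1, 4), Add(Mul(Add(Mul(45, 45), 29), Pow(-20981, -1)), Mul(-16824, Pow(-7903, -1))))) = Add(Rational(-3, 4), Mul(Rational(1, 4), Add(Mul(Add(2025, 29), Rational(-1, 20981)), Mul(-16824, Rational(-1, 7903))))) = Add(Rational(-3, 4), Mul(Rational(1, 4), Add(Mul(2054, Rational(-1, 20981)), Rational(16824, 7903)))) = Add(Rational(-3, 4), Mul(Rational(1, 4), Add(Rational(-2054, 20981), Rational(16824, 7903)))) = Add(Rational(-3, 4), Mul(Rational(1, 4), Rational(336751582, 165812843))) = Add(Rational(-3, 4), Rational(168375791, 331625686)) = Rational(-160686947, 663251372) ≈ -0.24227)
Add(Mul(t, Pow(2906, -1)), Mul(-43853, Pow(14112, -1))) = Add(Mul(Rational(-160686947, 663251372), Pow(2906, -1)), Mul(-43853, Pow(14112, -1))) = Add(Mul(Rational(-160686947, 663251372), Rational(1, 2906)), Mul(-43853, Rational(1, 14112))) = Add(Rational(-160686947, 1927408487032), Rational(-43853, 14112)) = Rational(-1509373428500185, 485706938732064)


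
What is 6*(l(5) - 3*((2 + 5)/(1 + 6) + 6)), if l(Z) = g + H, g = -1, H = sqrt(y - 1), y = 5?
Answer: -120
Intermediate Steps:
H = 2 (H = sqrt(5 - 1) = sqrt(4) = 2)
l(Z) = 1 (l(Z) = -1 + 2 = 1)
6*(l(5) - 3*((2 + 5)/(1 + 6) + 6)) = 6*(1 - 3*((2 + 5)/(1 + 6) + 6)) = 6*(1 - 3*(7/7 + 6)) = 6*(1 - 3*(7*(1/7) + 6)) = 6*(1 - 3*(1 + 6)) = 6*(1 - 3*7) = 6*(1 - 21) = 6*(-20) = -120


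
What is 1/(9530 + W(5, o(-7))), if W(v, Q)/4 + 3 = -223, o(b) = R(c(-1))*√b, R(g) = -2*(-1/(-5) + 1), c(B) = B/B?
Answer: 1/8626 ≈ 0.00011593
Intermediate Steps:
c(B) = 1
R(g) = -12/5 (R(g) = -2*(-1*(-⅕) + 1) = -2*(⅕ + 1) = -2*6/5 = -12/5)
o(b) = -12*√b/5
W(v, Q) = -904 (W(v, Q) = -12 + 4*(-223) = -12 - 892 = -904)
1/(9530 + W(5, o(-7))) = 1/(9530 - 904) = 1/8626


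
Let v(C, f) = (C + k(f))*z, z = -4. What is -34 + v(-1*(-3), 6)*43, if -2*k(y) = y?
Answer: -34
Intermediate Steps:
k(y) = -y/2
v(C, f) = -4*C + 2*f (v(C, f) = (C - f/2)*(-4) = -4*C + 2*f)
-34 + v(-1*(-3), 6)*43 = -34 + (-(-4)*(-3) + 2*6)*43 = -34 + (-4*3 + 12)*43 = -34 + (-12 + 12)*43 = -34 + 0*43 = -34 + 0 = -34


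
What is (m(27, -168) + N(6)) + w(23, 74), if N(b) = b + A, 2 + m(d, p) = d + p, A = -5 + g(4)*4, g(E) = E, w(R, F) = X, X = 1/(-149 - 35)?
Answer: -23185/184 ≈ -126.01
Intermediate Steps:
X = -1/184 (X = 1/(-184) = -1/184 ≈ -0.0054348)
w(R, F) = -1/184
A = 11 (A = -5 + 4*4 = -5 + 16 = 11)
m(d, p) = -2 + d + p (m(d, p) = -2 + (d + p) = -2 + d + p)
N(b) = 11 + b (N(b) = b + 11 = 11 + b)
(m(27, -168) + N(6)) + w(23, 74) = ((-2 + 27 - 168) + (11 + 6)) - 1/184 = (-143 + 17) - 1/184 = -126 - 1/184 = -23185/184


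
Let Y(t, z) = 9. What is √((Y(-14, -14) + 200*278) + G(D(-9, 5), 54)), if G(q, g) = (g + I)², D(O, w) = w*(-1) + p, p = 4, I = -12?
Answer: √57373 ≈ 239.53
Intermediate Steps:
D(O, w) = 4 - w (D(O, w) = w*(-1) + 4 = -w + 4 = 4 - w)
G(q, g) = (-12 + g)² (G(q, g) = (g - 12)² = (-12 + g)²)
√((Y(-14, -14) + 200*278) + G(D(-9, 5), 54)) = √((9 + 200*278) + (-12 + 54)²) = √((9 + 55600) + 42²) = √(55609 + 1764) = √57373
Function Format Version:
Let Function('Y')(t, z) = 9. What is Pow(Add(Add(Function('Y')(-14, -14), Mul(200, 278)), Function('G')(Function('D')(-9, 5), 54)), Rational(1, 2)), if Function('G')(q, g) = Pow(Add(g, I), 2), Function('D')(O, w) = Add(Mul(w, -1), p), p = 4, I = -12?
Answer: Pow(57373, Rational(1, 2)) ≈ 239.53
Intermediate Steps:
Function('D')(O, w) = Add(4, Mul(-1, w)) (Function('D')(O, w) = Add(Mul(w, -1), 4) = Add(Mul(-1, w), 4) = Add(4, Mul(-1, w)))
Function('G')(q, g) = Pow(Add(-12, g), 2) (Function('G')(q, g) = Pow(Add(g, -12), 2) = Pow(Add(-12, g), 2))
Pow(Add(Add(Function('Y')(-14, -14), Mul(200, 278)), Function('G')(Function('D')(-9, 5), 54)), Rational(1, 2)) = Pow(Add(Add(9, Mul(200, 278)), Pow(Add(-12, 54), 2)), Rational(1, 2)) = Pow(Add(Add(9, 55600), Pow(42, 2)), Rational(1, 2)) = Pow(Add(55609, 1764), Rational(1, 2)) = Pow(57373, Rational(1, 2))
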